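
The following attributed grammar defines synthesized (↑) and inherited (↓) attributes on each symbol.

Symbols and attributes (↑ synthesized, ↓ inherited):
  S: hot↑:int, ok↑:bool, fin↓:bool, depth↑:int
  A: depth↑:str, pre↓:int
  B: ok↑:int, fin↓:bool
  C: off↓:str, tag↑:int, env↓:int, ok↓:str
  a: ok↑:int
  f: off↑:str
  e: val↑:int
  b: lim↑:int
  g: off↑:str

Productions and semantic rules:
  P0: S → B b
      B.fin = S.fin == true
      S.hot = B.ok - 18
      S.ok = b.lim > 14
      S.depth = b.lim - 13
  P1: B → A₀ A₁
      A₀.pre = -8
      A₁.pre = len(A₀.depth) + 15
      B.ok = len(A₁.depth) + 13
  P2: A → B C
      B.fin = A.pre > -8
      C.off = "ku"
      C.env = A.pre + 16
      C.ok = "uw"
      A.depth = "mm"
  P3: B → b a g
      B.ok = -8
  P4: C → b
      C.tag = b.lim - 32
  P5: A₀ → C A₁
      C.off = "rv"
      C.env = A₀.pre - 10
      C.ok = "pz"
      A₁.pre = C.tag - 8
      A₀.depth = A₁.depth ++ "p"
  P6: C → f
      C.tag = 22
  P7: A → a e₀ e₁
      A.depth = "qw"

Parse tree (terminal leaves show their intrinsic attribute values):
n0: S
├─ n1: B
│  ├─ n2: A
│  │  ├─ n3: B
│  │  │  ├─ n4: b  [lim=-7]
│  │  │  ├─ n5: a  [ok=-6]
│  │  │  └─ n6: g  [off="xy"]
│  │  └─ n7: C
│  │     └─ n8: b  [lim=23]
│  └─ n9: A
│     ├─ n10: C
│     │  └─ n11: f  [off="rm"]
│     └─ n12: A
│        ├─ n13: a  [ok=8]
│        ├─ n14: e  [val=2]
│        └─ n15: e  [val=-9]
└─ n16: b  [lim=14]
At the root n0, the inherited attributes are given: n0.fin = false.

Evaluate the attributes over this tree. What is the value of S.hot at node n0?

1. n0.fin = false  [given at root]
2. n1.fin = false  [S.fin == true]
3. n2.pre = -8  [-8]
4. n3.fin = false  [A.pre > -8]
5. n4.lim = -7  [terminal]
6. n5.ok = -6  [terminal]
7. n6.off = "xy"  [terminal]
8. n3.ok = -8  [-8]
9. n7.off = "ku"  ["ku"]
10. n7.env = 8  [A.pre + 16]
11. n7.ok = "uw"  ["uw"]
12. n8.lim = 23  [terminal]
13. n7.tag = -9  [b.lim - 32]
14. n2.depth = "mm"  ["mm"]
15. n9.pre = 17  [len(A₀.depth) + 15]
16. n10.off = "rv"  ["rv"]
17. n10.env = 7  [A₀.pre - 10]
18. n10.ok = "pz"  ["pz"]
19. n11.off = "rm"  [terminal]
20. n10.tag = 22  [22]
21. n12.pre = 14  [C.tag - 8]
22. n13.ok = 8  [terminal]
23. n14.val = 2  [terminal]
24. n15.val = -9  [terminal]
25. n12.depth = "qw"  ["qw"]
26. n9.depth = "qwp"  [A₁.depth ++ "p"]
27. n1.ok = 16  [len(A₁.depth) + 13]
28. n16.lim = 14  [terminal]
29. n0.hot = -2  [B.ok - 18]
30. n0.ok = false  [b.lim > 14]
31. n0.depth = 1  [b.lim - 13]

-2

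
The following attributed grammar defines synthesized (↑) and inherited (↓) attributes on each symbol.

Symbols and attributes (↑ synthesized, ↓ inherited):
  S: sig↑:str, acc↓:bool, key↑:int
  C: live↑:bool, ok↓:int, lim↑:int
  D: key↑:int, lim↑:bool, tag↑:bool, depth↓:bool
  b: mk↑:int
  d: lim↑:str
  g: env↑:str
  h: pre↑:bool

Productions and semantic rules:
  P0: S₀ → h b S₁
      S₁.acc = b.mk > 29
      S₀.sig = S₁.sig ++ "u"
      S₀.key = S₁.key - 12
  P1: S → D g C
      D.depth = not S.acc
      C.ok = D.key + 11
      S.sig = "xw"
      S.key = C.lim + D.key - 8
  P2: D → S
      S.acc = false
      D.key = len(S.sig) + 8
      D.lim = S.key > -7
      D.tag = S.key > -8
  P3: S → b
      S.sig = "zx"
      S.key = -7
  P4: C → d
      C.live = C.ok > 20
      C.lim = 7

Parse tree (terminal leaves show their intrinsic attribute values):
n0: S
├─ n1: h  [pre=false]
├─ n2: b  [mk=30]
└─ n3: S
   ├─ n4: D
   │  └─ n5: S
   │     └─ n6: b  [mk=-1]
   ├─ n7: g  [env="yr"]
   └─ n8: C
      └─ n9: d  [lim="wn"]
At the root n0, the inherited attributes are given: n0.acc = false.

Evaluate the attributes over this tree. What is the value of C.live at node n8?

1. n0.acc = false  [given at root]
2. n1.pre = false  [terminal]
3. n2.mk = 30  [terminal]
4. n3.acc = true  [b.mk > 29]
5. n4.depth = false  [not S.acc]
6. n5.acc = false  [false]
7. n6.mk = -1  [terminal]
8. n5.sig = "zx"  ["zx"]
9. n5.key = -7  [-7]
10. n4.key = 10  [len(S.sig) + 8]
11. n4.lim = false  [S.key > -7]
12. n4.tag = true  [S.key > -8]
13. n7.env = "yr"  [terminal]
14. n8.ok = 21  [D.key + 11]
15. n9.lim = "wn"  [terminal]
16. n8.live = true  [C.ok > 20]
17. n8.lim = 7  [7]
18. n3.sig = "xw"  ["xw"]
19. n3.key = 9  [C.lim + D.key - 8]
20. n0.sig = "xwu"  [S₁.sig ++ "u"]
21. n0.key = -3  [S₁.key - 12]

true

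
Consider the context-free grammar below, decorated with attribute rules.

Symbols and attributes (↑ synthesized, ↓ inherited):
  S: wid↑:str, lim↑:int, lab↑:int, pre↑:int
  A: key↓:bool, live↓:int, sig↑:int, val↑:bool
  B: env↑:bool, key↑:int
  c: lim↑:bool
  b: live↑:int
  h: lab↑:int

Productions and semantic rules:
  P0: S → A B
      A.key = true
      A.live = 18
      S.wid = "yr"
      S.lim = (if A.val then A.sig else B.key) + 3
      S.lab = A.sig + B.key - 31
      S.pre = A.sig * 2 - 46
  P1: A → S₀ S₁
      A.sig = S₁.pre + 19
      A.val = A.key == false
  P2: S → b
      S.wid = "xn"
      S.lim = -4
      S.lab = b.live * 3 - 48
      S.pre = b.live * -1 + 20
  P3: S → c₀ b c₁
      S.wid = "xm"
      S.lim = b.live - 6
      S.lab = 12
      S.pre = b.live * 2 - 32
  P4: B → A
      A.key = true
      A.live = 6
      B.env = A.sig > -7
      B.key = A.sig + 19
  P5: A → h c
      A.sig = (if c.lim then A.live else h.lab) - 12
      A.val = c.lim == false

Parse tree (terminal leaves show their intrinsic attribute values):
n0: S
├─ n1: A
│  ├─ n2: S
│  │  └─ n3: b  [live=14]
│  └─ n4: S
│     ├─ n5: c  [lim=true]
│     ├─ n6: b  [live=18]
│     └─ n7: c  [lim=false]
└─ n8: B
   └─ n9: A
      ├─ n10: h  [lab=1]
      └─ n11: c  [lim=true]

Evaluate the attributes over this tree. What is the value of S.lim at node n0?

16

1. n1.key = true  [true]
2. n1.live = 18  [18]
3. n3.live = 14  [terminal]
4. n2.wid = "xn"  ["xn"]
5. n2.lim = -4  [-4]
6. n2.lab = -6  [b.live * 3 - 48]
7. n2.pre = 6  [b.live * -1 + 20]
8. n5.lim = true  [terminal]
9. n6.live = 18  [terminal]
10. n7.lim = false  [terminal]
11. n4.wid = "xm"  ["xm"]
12. n4.lim = 12  [b.live - 6]
13. n4.lab = 12  [12]
14. n4.pre = 4  [b.live * 2 - 32]
15. n1.sig = 23  [S₁.pre + 19]
16. n1.val = false  [A.key == false]
17. n9.key = true  [true]
18. n9.live = 6  [6]
19. n10.lab = 1  [terminal]
20. n11.lim = true  [terminal]
21. n9.sig = -6  [(if c.lim then A.live else h.lab) - 12]
22. n9.val = false  [c.lim == false]
23. n8.env = true  [A.sig > -7]
24. n8.key = 13  [A.sig + 19]
25. n0.wid = "yr"  ["yr"]
26. n0.lim = 16  [(if A.val then A.sig else B.key) + 3]
27. n0.lab = 5  [A.sig + B.key - 31]
28. n0.pre = 0  [A.sig * 2 - 46]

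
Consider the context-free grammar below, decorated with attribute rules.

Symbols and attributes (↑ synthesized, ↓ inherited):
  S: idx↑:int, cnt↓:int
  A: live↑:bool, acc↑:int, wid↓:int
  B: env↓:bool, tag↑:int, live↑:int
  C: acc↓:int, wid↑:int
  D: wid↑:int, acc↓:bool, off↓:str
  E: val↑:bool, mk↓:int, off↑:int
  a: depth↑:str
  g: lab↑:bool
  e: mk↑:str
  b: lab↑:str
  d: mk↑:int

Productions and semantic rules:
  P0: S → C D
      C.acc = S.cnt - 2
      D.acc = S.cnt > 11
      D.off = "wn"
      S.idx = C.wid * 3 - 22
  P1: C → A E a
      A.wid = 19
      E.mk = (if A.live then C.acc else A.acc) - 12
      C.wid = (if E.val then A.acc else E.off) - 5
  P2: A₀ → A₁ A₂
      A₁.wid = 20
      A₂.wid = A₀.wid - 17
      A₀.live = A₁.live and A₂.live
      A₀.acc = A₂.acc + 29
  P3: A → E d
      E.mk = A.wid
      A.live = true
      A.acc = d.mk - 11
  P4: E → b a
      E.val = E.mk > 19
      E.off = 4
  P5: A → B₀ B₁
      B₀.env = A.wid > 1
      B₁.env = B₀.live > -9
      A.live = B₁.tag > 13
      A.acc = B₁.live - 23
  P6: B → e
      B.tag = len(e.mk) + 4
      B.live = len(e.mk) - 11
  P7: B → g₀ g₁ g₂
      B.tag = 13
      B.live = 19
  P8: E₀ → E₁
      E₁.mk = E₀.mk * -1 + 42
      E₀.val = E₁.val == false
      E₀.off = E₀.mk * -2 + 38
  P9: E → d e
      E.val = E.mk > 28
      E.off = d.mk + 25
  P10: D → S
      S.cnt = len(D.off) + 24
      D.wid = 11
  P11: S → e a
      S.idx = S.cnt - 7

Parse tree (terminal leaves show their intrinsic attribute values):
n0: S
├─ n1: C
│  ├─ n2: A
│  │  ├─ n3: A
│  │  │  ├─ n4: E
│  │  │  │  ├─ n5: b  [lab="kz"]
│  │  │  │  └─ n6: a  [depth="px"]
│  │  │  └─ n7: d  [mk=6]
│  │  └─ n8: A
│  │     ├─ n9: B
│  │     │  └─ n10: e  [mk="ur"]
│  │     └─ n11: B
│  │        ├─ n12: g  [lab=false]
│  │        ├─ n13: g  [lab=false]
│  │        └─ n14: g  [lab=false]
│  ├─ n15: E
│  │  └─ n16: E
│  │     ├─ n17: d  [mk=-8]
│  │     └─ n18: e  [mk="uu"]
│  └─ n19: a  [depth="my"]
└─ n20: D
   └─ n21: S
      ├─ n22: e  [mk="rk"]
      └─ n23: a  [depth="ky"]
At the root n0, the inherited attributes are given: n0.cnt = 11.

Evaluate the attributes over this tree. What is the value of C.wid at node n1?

1. n0.cnt = 11  [given at root]
2. n1.acc = 9  [S.cnt - 2]
3. n2.wid = 19  [19]
4. n3.wid = 20  [20]
5. n4.mk = 20  [A.wid]
6. n5.lab = "kz"  [terminal]
7. n6.depth = "px"  [terminal]
8. n4.val = true  [E.mk > 19]
9. n4.off = 4  [4]
10. n7.mk = 6  [terminal]
11. n3.live = true  [true]
12. n3.acc = -5  [d.mk - 11]
13. n8.wid = 2  [A₀.wid - 17]
14. n9.env = true  [A.wid > 1]
15. n10.mk = "ur"  [terminal]
16. n9.tag = 6  [len(e.mk) + 4]
17. n9.live = -9  [len(e.mk) - 11]
18. n11.env = false  [B₀.live > -9]
19. n12.lab = false  [terminal]
20. n13.lab = false  [terminal]
21. n14.lab = false  [terminal]
22. n11.tag = 13  [13]
23. n11.live = 19  [19]
24. n8.live = false  [B₁.tag > 13]
25. n8.acc = -4  [B₁.live - 23]
26. n2.live = false  [A₁.live and A₂.live]
27. n2.acc = 25  [A₂.acc + 29]
28. n15.mk = 13  [(if A.live then C.acc else A.acc) - 12]
29. n16.mk = 29  [E₀.mk * -1 + 42]
30. n17.mk = -8  [terminal]
31. n18.mk = "uu"  [terminal]
32. n16.val = true  [E.mk > 28]
33. n16.off = 17  [d.mk + 25]
34. n15.val = false  [E₁.val == false]
35. n15.off = 12  [E₀.mk * -2 + 38]
36. n19.depth = "my"  [terminal]
37. n1.wid = 7  [(if E.val then A.acc else E.off) - 5]
38. n20.acc = false  [S.cnt > 11]
39. n20.off = "wn"  ["wn"]
40. n21.cnt = 26  [len(D.off) + 24]
41. n22.mk = "rk"  [terminal]
42. n23.depth = "ky"  [terminal]
43. n21.idx = 19  [S.cnt - 7]
44. n20.wid = 11  [11]
45. n0.idx = -1  [C.wid * 3 - 22]

7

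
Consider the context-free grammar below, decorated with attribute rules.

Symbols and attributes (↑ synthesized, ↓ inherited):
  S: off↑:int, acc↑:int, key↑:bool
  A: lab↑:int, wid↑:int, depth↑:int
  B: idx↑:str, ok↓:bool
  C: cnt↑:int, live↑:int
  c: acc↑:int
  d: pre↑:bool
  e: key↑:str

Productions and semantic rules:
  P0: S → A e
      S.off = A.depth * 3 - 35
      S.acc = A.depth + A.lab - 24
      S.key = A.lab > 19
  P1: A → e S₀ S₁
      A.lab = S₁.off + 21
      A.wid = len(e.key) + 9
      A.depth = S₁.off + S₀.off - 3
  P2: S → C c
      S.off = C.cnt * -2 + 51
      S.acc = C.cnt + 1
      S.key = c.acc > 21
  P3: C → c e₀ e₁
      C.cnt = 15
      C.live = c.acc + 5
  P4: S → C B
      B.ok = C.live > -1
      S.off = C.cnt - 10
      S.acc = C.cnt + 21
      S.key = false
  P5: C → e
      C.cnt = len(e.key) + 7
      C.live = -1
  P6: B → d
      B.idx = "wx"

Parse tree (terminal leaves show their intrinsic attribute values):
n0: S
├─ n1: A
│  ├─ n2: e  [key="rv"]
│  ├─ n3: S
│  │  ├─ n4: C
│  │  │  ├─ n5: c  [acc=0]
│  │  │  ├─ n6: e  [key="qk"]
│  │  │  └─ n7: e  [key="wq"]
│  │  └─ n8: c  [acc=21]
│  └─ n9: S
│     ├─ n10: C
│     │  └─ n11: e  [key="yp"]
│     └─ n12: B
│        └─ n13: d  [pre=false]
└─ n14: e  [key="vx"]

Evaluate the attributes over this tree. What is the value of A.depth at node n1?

17

1. n2.key = "rv"  [terminal]
2. n5.acc = 0  [terminal]
3. n6.key = "qk"  [terminal]
4. n7.key = "wq"  [terminal]
5. n4.cnt = 15  [15]
6. n4.live = 5  [c.acc + 5]
7. n8.acc = 21  [terminal]
8. n3.off = 21  [C.cnt * -2 + 51]
9. n3.acc = 16  [C.cnt + 1]
10. n3.key = false  [c.acc > 21]
11. n11.key = "yp"  [terminal]
12. n10.cnt = 9  [len(e.key) + 7]
13. n10.live = -1  [-1]
14. n12.ok = false  [C.live > -1]
15. n13.pre = false  [terminal]
16. n12.idx = "wx"  ["wx"]
17. n9.off = -1  [C.cnt - 10]
18. n9.acc = 30  [C.cnt + 21]
19. n9.key = false  [false]
20. n1.lab = 20  [S₁.off + 21]
21. n1.wid = 11  [len(e.key) + 9]
22. n1.depth = 17  [S₁.off + S₀.off - 3]
23. n14.key = "vx"  [terminal]
24. n0.off = 16  [A.depth * 3 - 35]
25. n0.acc = 13  [A.depth + A.lab - 24]
26. n0.key = true  [A.lab > 19]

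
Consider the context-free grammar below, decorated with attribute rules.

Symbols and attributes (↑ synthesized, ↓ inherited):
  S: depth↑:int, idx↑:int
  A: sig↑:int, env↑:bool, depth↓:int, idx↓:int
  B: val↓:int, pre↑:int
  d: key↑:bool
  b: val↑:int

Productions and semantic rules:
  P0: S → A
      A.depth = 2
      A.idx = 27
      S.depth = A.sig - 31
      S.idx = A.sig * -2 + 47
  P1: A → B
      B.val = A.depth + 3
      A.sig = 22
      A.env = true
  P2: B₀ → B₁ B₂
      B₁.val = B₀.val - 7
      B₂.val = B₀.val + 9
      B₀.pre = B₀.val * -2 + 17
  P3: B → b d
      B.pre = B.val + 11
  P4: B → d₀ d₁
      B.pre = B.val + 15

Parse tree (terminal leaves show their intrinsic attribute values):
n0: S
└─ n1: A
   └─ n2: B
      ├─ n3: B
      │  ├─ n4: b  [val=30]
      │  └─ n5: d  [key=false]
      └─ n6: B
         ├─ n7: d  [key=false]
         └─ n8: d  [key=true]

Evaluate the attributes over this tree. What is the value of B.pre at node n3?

9

1. n1.depth = 2  [2]
2. n1.idx = 27  [27]
3. n2.val = 5  [A.depth + 3]
4. n3.val = -2  [B₀.val - 7]
5. n4.val = 30  [terminal]
6. n5.key = false  [terminal]
7. n3.pre = 9  [B.val + 11]
8. n6.val = 14  [B₀.val + 9]
9. n7.key = false  [terminal]
10. n8.key = true  [terminal]
11. n6.pre = 29  [B.val + 15]
12. n2.pre = 7  [B₀.val * -2 + 17]
13. n1.sig = 22  [22]
14. n1.env = true  [true]
15. n0.depth = -9  [A.sig - 31]
16. n0.idx = 3  [A.sig * -2 + 47]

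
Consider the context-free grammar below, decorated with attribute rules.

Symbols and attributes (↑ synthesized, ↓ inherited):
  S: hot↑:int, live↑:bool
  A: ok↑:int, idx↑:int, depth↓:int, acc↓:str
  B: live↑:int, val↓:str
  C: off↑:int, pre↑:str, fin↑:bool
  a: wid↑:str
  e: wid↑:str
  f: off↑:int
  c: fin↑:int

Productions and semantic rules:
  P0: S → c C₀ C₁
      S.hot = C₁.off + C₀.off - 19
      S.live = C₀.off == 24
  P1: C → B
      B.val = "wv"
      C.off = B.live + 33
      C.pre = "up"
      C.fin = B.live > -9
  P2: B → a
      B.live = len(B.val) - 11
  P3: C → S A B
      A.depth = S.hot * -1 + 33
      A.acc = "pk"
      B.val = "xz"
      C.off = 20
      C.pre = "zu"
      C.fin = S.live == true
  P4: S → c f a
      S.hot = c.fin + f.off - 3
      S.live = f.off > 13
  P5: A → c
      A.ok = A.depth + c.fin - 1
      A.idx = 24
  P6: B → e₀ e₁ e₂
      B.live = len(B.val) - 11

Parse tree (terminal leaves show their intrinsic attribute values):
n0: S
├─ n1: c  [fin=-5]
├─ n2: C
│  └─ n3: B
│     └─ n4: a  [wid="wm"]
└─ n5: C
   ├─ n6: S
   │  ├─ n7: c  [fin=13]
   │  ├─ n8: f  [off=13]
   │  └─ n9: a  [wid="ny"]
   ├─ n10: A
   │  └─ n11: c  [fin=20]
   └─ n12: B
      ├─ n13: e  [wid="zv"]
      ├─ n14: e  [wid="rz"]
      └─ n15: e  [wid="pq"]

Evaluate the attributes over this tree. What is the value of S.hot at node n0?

1. n1.fin = -5  [terminal]
2. n3.val = "wv"  ["wv"]
3. n4.wid = "wm"  [terminal]
4. n3.live = -9  [len(B.val) - 11]
5. n2.off = 24  [B.live + 33]
6. n2.pre = "up"  ["up"]
7. n2.fin = false  [B.live > -9]
8. n7.fin = 13  [terminal]
9. n8.off = 13  [terminal]
10. n9.wid = "ny"  [terminal]
11. n6.hot = 23  [c.fin + f.off - 3]
12. n6.live = false  [f.off > 13]
13. n10.depth = 10  [S.hot * -1 + 33]
14. n10.acc = "pk"  ["pk"]
15. n11.fin = 20  [terminal]
16. n10.ok = 29  [A.depth + c.fin - 1]
17. n10.idx = 24  [24]
18. n12.val = "xz"  ["xz"]
19. n13.wid = "zv"  [terminal]
20. n14.wid = "rz"  [terminal]
21. n15.wid = "pq"  [terminal]
22. n12.live = -9  [len(B.val) - 11]
23. n5.off = 20  [20]
24. n5.pre = "zu"  ["zu"]
25. n5.fin = false  [S.live == true]
26. n0.hot = 25  [C₁.off + C₀.off - 19]
27. n0.live = true  [C₀.off == 24]

25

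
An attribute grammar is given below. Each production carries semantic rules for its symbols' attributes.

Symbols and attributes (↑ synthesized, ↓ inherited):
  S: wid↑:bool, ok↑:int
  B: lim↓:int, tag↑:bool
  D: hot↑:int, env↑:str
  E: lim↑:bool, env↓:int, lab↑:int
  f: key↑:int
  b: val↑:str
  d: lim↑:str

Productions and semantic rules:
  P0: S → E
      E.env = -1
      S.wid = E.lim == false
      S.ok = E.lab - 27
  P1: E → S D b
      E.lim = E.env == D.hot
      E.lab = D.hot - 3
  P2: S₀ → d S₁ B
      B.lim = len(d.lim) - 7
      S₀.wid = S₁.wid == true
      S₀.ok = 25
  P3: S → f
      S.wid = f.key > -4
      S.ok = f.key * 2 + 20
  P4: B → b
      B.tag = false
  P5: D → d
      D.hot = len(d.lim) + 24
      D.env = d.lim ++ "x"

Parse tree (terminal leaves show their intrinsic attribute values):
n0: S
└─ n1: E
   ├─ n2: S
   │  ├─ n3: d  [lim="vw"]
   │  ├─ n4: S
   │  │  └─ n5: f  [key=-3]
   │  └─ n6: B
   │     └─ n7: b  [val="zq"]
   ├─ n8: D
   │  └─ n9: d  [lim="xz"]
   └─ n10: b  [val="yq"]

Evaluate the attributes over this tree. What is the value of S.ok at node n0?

1. n1.env = -1  [-1]
2. n3.lim = "vw"  [terminal]
3. n5.key = -3  [terminal]
4. n4.wid = true  [f.key > -4]
5. n4.ok = 14  [f.key * 2 + 20]
6. n6.lim = -5  [len(d.lim) - 7]
7. n7.val = "zq"  [terminal]
8. n6.tag = false  [false]
9. n2.wid = true  [S₁.wid == true]
10. n2.ok = 25  [25]
11. n9.lim = "xz"  [terminal]
12. n8.hot = 26  [len(d.lim) + 24]
13. n8.env = "xzx"  [d.lim ++ "x"]
14. n10.val = "yq"  [terminal]
15. n1.lim = false  [E.env == D.hot]
16. n1.lab = 23  [D.hot - 3]
17. n0.wid = true  [E.lim == false]
18. n0.ok = -4  [E.lab - 27]

-4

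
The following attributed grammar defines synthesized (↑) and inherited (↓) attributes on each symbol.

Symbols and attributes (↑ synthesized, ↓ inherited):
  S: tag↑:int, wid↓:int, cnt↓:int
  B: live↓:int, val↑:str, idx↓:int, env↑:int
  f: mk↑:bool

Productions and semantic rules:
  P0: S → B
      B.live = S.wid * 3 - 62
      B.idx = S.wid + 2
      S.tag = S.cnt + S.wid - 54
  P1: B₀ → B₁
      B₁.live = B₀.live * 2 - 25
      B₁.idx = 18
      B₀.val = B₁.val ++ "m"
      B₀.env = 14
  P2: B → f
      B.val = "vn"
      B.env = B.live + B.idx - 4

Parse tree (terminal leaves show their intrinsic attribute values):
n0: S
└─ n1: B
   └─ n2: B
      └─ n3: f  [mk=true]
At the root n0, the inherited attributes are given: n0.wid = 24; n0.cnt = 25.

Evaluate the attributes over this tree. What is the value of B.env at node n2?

9

1. n0.wid = 24  [given at root]
2. n0.cnt = 25  [given at root]
3. n1.live = 10  [S.wid * 3 - 62]
4. n1.idx = 26  [S.wid + 2]
5. n2.live = -5  [B₀.live * 2 - 25]
6. n2.idx = 18  [18]
7. n3.mk = true  [terminal]
8. n2.val = "vn"  ["vn"]
9. n2.env = 9  [B.live + B.idx - 4]
10. n1.val = "vnm"  [B₁.val ++ "m"]
11. n1.env = 14  [14]
12. n0.tag = -5  [S.cnt + S.wid - 54]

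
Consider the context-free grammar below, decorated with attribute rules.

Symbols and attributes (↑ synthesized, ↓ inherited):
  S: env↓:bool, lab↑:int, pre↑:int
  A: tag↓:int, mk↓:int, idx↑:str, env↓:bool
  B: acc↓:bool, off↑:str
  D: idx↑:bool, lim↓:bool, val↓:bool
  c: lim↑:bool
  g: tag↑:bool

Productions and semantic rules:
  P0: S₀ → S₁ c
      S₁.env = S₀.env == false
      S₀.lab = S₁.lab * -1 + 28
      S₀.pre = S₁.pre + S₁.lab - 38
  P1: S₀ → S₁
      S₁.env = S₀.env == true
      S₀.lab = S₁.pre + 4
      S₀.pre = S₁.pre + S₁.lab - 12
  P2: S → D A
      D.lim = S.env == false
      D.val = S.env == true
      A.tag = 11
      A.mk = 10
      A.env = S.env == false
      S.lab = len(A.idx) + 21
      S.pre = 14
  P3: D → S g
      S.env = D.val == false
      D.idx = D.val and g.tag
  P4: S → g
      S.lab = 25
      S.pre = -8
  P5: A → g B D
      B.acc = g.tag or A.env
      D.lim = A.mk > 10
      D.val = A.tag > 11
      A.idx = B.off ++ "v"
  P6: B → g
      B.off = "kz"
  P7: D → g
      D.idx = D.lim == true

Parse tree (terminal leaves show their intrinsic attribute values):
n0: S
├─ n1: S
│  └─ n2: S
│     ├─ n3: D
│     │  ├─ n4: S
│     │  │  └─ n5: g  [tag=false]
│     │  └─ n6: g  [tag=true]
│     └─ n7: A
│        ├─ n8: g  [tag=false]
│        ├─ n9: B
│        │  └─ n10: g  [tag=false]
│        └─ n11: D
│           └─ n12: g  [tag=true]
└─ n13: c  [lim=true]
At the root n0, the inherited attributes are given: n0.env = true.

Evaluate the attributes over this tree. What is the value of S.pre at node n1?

26

1. n0.env = true  [given at root]
2. n1.env = false  [S₀.env == false]
3. n2.env = false  [S₀.env == true]
4. n3.lim = true  [S.env == false]
5. n3.val = false  [S.env == true]
6. n4.env = true  [D.val == false]
7. n5.tag = false  [terminal]
8. n4.lab = 25  [25]
9. n4.pre = -8  [-8]
10. n6.tag = true  [terminal]
11. n3.idx = false  [D.val and g.tag]
12. n7.tag = 11  [11]
13. n7.mk = 10  [10]
14. n7.env = true  [S.env == false]
15. n8.tag = false  [terminal]
16. n9.acc = true  [g.tag or A.env]
17. n10.tag = false  [terminal]
18. n9.off = "kz"  ["kz"]
19. n11.lim = false  [A.mk > 10]
20. n11.val = false  [A.tag > 11]
21. n12.tag = true  [terminal]
22. n11.idx = false  [D.lim == true]
23. n7.idx = "kzv"  [B.off ++ "v"]
24. n2.lab = 24  [len(A.idx) + 21]
25. n2.pre = 14  [14]
26. n1.lab = 18  [S₁.pre + 4]
27. n1.pre = 26  [S₁.pre + S₁.lab - 12]
28. n13.lim = true  [terminal]
29. n0.lab = 10  [S₁.lab * -1 + 28]
30. n0.pre = 6  [S₁.pre + S₁.lab - 38]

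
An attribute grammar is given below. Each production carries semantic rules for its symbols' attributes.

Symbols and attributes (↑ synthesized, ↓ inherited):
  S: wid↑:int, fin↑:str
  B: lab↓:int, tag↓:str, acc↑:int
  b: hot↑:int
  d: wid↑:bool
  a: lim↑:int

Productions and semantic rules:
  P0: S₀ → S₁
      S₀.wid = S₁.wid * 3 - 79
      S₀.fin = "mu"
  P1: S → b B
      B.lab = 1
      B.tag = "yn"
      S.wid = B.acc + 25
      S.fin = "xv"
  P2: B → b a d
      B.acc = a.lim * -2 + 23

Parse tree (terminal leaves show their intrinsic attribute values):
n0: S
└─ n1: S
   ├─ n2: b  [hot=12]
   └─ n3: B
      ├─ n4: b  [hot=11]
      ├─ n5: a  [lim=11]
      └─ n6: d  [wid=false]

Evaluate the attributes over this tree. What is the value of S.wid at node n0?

-1

1. n2.hot = 12  [terminal]
2. n3.lab = 1  [1]
3. n3.tag = "yn"  ["yn"]
4. n4.hot = 11  [terminal]
5. n5.lim = 11  [terminal]
6. n6.wid = false  [terminal]
7. n3.acc = 1  [a.lim * -2 + 23]
8. n1.wid = 26  [B.acc + 25]
9. n1.fin = "xv"  ["xv"]
10. n0.wid = -1  [S₁.wid * 3 - 79]
11. n0.fin = "mu"  ["mu"]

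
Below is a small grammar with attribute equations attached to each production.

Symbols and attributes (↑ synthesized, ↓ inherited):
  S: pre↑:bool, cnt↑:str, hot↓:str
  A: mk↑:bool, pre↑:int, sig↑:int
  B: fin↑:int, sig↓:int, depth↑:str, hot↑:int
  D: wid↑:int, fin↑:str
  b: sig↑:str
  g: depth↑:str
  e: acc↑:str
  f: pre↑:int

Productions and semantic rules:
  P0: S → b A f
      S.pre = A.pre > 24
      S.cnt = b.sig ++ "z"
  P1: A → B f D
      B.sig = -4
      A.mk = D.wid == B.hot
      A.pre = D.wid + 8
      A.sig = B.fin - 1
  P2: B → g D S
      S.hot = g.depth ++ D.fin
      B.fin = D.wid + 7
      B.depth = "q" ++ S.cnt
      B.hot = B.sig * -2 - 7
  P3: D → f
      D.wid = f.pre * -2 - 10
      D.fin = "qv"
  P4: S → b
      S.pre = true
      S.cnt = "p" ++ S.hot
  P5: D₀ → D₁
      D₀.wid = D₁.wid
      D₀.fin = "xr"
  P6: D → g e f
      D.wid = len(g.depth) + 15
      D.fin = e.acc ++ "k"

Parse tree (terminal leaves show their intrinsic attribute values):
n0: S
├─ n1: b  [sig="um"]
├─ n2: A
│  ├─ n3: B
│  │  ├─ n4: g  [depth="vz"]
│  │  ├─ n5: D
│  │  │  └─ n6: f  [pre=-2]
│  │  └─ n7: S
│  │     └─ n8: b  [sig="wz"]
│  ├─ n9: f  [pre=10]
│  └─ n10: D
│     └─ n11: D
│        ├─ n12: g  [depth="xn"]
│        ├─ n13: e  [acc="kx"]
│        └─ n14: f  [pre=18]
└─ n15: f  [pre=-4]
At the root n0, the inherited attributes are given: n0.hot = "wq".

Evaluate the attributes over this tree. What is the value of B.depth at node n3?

"qpvzqv"

1. n0.hot = "wq"  [given at root]
2. n1.sig = "um"  [terminal]
3. n3.sig = -4  [-4]
4. n4.depth = "vz"  [terminal]
5. n6.pre = -2  [terminal]
6. n5.wid = -6  [f.pre * -2 - 10]
7. n5.fin = "qv"  ["qv"]
8. n7.hot = "vzqv"  [g.depth ++ D.fin]
9. n8.sig = "wz"  [terminal]
10. n7.pre = true  [true]
11. n7.cnt = "pvzqv"  ["p" ++ S.hot]
12. n3.fin = 1  [D.wid + 7]
13. n3.depth = "qpvzqv"  ["q" ++ S.cnt]
14. n3.hot = 1  [B.sig * -2 - 7]
15. n9.pre = 10  [terminal]
16. n12.depth = "xn"  [terminal]
17. n13.acc = "kx"  [terminal]
18. n14.pre = 18  [terminal]
19. n11.wid = 17  [len(g.depth) + 15]
20. n11.fin = "kxk"  [e.acc ++ "k"]
21. n10.wid = 17  [D₁.wid]
22. n10.fin = "xr"  ["xr"]
23. n2.mk = false  [D.wid == B.hot]
24. n2.pre = 25  [D.wid + 8]
25. n2.sig = 0  [B.fin - 1]
26. n15.pre = -4  [terminal]
27. n0.pre = true  [A.pre > 24]
28. n0.cnt = "umz"  [b.sig ++ "z"]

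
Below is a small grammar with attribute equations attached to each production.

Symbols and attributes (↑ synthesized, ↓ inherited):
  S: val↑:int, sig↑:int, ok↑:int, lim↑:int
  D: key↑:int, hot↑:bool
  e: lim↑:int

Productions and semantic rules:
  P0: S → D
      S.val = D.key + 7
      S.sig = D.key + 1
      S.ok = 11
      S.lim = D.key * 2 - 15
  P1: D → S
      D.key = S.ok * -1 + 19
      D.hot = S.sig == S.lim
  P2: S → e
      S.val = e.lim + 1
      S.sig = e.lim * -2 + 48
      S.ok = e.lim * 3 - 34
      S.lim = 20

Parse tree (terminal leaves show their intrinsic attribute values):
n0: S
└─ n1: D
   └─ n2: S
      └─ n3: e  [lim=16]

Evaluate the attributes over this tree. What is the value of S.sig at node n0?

1. n3.lim = 16  [terminal]
2. n2.val = 17  [e.lim + 1]
3. n2.sig = 16  [e.lim * -2 + 48]
4. n2.ok = 14  [e.lim * 3 - 34]
5. n2.lim = 20  [20]
6. n1.key = 5  [S.ok * -1 + 19]
7. n1.hot = false  [S.sig == S.lim]
8. n0.val = 12  [D.key + 7]
9. n0.sig = 6  [D.key + 1]
10. n0.ok = 11  [11]
11. n0.lim = -5  [D.key * 2 - 15]

6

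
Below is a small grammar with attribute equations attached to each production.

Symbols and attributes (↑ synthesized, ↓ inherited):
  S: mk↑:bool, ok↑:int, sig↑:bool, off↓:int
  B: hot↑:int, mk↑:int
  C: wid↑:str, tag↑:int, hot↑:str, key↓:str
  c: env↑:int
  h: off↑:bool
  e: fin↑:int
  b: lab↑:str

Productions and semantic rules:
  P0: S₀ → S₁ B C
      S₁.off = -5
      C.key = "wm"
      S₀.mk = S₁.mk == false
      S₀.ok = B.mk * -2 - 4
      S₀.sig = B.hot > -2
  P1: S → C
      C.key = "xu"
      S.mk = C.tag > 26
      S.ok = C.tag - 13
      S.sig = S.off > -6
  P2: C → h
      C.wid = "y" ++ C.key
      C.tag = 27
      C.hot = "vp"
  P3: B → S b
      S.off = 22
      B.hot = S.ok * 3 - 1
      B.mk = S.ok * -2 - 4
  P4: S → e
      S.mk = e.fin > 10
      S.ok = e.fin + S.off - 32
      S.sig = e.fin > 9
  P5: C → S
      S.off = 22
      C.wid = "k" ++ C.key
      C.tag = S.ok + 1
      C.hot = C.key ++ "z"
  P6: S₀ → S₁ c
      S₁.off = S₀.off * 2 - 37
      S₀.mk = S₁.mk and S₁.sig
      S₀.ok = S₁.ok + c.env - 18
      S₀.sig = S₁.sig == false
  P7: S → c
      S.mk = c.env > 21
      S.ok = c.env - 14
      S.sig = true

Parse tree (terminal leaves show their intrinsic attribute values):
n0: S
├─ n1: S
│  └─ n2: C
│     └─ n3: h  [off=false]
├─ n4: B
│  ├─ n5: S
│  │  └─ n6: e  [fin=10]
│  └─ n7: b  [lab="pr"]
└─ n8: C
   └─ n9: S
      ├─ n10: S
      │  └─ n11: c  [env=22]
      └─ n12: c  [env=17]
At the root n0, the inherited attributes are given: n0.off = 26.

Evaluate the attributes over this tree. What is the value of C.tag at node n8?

8

1. n0.off = 26  [given at root]
2. n1.off = -5  [-5]
3. n2.key = "xu"  ["xu"]
4. n3.off = false  [terminal]
5. n2.wid = "yxu"  ["y" ++ C.key]
6. n2.tag = 27  [27]
7. n2.hot = "vp"  ["vp"]
8. n1.mk = true  [C.tag > 26]
9. n1.ok = 14  [C.tag - 13]
10. n1.sig = true  [S.off > -6]
11. n5.off = 22  [22]
12. n6.fin = 10  [terminal]
13. n5.mk = false  [e.fin > 10]
14. n5.ok = 0  [e.fin + S.off - 32]
15. n5.sig = true  [e.fin > 9]
16. n7.lab = "pr"  [terminal]
17. n4.hot = -1  [S.ok * 3 - 1]
18. n4.mk = -4  [S.ok * -2 - 4]
19. n8.key = "wm"  ["wm"]
20. n9.off = 22  [22]
21. n10.off = 7  [S₀.off * 2 - 37]
22. n11.env = 22  [terminal]
23. n10.mk = true  [c.env > 21]
24. n10.ok = 8  [c.env - 14]
25. n10.sig = true  [true]
26. n12.env = 17  [terminal]
27. n9.mk = true  [S₁.mk and S₁.sig]
28. n9.ok = 7  [S₁.ok + c.env - 18]
29. n9.sig = false  [S₁.sig == false]
30. n8.wid = "kwm"  ["k" ++ C.key]
31. n8.tag = 8  [S.ok + 1]
32. n8.hot = "wmz"  [C.key ++ "z"]
33. n0.mk = false  [S₁.mk == false]
34. n0.ok = 4  [B.mk * -2 - 4]
35. n0.sig = true  [B.hot > -2]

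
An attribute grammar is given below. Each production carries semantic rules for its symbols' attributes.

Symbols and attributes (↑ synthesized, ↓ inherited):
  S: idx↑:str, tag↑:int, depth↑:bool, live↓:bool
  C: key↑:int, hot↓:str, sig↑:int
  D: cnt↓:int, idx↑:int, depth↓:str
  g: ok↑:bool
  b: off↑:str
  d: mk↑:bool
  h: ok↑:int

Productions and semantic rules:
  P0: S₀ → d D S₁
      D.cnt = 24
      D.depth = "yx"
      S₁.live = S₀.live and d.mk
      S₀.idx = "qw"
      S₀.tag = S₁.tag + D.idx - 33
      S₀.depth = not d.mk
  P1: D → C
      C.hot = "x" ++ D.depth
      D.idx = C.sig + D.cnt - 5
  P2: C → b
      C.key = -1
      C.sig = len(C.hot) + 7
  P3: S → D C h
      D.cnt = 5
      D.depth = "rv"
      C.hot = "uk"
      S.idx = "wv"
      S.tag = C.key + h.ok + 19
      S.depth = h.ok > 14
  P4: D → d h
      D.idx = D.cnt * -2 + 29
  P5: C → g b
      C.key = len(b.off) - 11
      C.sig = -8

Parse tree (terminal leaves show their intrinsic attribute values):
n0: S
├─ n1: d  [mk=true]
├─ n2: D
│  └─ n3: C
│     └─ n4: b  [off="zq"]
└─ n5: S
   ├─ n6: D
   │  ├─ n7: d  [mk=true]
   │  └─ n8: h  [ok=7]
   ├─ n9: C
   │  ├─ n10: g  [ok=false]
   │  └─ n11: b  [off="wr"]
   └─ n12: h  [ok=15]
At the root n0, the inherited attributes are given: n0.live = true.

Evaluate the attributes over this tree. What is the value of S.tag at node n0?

1. n0.live = true  [given at root]
2. n1.mk = true  [terminal]
3. n2.cnt = 24  [24]
4. n2.depth = "yx"  ["yx"]
5. n3.hot = "xyx"  ["x" ++ D.depth]
6. n4.off = "zq"  [terminal]
7. n3.key = -1  [-1]
8. n3.sig = 10  [len(C.hot) + 7]
9. n2.idx = 29  [C.sig + D.cnt - 5]
10. n5.live = true  [S₀.live and d.mk]
11. n6.cnt = 5  [5]
12. n6.depth = "rv"  ["rv"]
13. n7.mk = true  [terminal]
14. n8.ok = 7  [terminal]
15. n6.idx = 19  [D.cnt * -2 + 29]
16. n9.hot = "uk"  ["uk"]
17. n10.ok = false  [terminal]
18. n11.off = "wr"  [terminal]
19. n9.key = -9  [len(b.off) - 11]
20. n9.sig = -8  [-8]
21. n12.ok = 15  [terminal]
22. n5.idx = "wv"  ["wv"]
23. n5.tag = 25  [C.key + h.ok + 19]
24. n5.depth = true  [h.ok > 14]
25. n0.idx = "qw"  ["qw"]
26. n0.tag = 21  [S₁.tag + D.idx - 33]
27. n0.depth = false  [not d.mk]

21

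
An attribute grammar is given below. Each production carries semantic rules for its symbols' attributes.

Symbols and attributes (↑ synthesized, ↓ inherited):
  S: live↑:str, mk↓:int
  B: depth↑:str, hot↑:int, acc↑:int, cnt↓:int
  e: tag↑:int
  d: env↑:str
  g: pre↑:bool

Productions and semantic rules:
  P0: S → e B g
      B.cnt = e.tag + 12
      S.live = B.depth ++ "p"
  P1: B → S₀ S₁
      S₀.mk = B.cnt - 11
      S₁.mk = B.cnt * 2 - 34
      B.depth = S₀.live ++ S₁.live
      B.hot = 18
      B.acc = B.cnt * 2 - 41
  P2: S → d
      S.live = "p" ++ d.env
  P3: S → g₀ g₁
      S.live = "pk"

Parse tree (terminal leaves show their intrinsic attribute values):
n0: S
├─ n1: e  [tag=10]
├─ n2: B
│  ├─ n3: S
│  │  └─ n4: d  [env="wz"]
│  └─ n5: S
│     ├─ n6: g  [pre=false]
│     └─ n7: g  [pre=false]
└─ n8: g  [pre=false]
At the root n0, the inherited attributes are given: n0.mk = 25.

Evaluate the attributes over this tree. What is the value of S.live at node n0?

"pwzpkp"

1. n0.mk = 25  [given at root]
2. n1.tag = 10  [terminal]
3. n2.cnt = 22  [e.tag + 12]
4. n3.mk = 11  [B.cnt - 11]
5. n4.env = "wz"  [terminal]
6. n3.live = "pwz"  ["p" ++ d.env]
7. n5.mk = 10  [B.cnt * 2 - 34]
8. n6.pre = false  [terminal]
9. n7.pre = false  [terminal]
10. n5.live = "pk"  ["pk"]
11. n2.depth = "pwzpk"  [S₀.live ++ S₁.live]
12. n2.hot = 18  [18]
13. n2.acc = 3  [B.cnt * 2 - 41]
14. n8.pre = false  [terminal]
15. n0.live = "pwzpkp"  [B.depth ++ "p"]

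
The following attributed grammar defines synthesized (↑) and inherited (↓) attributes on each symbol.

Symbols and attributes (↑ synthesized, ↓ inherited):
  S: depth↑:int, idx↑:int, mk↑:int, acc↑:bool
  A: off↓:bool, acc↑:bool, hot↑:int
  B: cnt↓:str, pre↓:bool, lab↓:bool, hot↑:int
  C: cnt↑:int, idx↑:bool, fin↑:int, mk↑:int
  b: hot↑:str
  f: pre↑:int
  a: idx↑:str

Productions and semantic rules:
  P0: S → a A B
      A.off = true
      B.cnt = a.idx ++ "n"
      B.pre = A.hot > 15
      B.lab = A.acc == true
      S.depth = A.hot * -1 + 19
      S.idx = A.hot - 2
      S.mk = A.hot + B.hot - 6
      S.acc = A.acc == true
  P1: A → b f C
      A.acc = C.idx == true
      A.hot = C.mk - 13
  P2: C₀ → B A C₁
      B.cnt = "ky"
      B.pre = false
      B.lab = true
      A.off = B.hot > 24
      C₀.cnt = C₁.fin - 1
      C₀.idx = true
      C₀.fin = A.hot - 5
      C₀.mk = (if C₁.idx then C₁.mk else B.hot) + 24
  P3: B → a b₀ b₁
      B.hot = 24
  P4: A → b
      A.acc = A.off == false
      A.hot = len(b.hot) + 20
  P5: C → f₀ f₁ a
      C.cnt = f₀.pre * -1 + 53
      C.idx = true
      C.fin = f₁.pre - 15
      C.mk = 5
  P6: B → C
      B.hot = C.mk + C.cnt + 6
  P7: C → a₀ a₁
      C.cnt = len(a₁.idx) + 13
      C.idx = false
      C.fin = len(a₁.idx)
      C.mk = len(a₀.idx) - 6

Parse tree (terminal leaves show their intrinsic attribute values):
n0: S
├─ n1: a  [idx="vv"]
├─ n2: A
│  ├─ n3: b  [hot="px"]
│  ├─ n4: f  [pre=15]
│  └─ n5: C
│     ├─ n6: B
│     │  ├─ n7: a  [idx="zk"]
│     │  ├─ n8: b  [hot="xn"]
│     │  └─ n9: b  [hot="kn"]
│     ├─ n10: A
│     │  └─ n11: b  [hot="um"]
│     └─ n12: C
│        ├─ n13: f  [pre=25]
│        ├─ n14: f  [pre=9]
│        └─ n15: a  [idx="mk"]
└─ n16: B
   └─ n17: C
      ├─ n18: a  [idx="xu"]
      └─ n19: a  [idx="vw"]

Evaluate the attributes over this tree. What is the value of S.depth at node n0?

1. n1.idx = "vv"  [terminal]
2. n2.off = true  [true]
3. n3.hot = "px"  [terminal]
4. n4.pre = 15  [terminal]
5. n6.cnt = "ky"  ["ky"]
6. n6.pre = false  [false]
7. n6.lab = true  [true]
8. n7.idx = "zk"  [terminal]
9. n8.hot = "xn"  [terminal]
10. n9.hot = "kn"  [terminal]
11. n6.hot = 24  [24]
12. n10.off = false  [B.hot > 24]
13. n11.hot = "um"  [terminal]
14. n10.acc = true  [A.off == false]
15. n10.hot = 22  [len(b.hot) + 20]
16. n13.pre = 25  [terminal]
17. n14.pre = 9  [terminal]
18. n15.idx = "mk"  [terminal]
19. n12.cnt = 28  [f₀.pre * -1 + 53]
20. n12.idx = true  [true]
21. n12.fin = -6  [f₁.pre - 15]
22. n12.mk = 5  [5]
23. n5.cnt = -7  [C₁.fin - 1]
24. n5.idx = true  [true]
25. n5.fin = 17  [A.hot - 5]
26. n5.mk = 29  [(if C₁.idx then C₁.mk else B.hot) + 24]
27. n2.acc = true  [C.idx == true]
28. n2.hot = 16  [C.mk - 13]
29. n16.cnt = "vvn"  [a.idx ++ "n"]
30. n16.pre = true  [A.hot > 15]
31. n16.lab = true  [A.acc == true]
32. n18.idx = "xu"  [terminal]
33. n19.idx = "vw"  [terminal]
34. n17.cnt = 15  [len(a₁.idx) + 13]
35. n17.idx = false  [false]
36. n17.fin = 2  [len(a₁.idx)]
37. n17.mk = -4  [len(a₀.idx) - 6]
38. n16.hot = 17  [C.mk + C.cnt + 6]
39. n0.depth = 3  [A.hot * -1 + 19]
40. n0.idx = 14  [A.hot - 2]
41. n0.mk = 27  [A.hot + B.hot - 6]
42. n0.acc = true  [A.acc == true]

3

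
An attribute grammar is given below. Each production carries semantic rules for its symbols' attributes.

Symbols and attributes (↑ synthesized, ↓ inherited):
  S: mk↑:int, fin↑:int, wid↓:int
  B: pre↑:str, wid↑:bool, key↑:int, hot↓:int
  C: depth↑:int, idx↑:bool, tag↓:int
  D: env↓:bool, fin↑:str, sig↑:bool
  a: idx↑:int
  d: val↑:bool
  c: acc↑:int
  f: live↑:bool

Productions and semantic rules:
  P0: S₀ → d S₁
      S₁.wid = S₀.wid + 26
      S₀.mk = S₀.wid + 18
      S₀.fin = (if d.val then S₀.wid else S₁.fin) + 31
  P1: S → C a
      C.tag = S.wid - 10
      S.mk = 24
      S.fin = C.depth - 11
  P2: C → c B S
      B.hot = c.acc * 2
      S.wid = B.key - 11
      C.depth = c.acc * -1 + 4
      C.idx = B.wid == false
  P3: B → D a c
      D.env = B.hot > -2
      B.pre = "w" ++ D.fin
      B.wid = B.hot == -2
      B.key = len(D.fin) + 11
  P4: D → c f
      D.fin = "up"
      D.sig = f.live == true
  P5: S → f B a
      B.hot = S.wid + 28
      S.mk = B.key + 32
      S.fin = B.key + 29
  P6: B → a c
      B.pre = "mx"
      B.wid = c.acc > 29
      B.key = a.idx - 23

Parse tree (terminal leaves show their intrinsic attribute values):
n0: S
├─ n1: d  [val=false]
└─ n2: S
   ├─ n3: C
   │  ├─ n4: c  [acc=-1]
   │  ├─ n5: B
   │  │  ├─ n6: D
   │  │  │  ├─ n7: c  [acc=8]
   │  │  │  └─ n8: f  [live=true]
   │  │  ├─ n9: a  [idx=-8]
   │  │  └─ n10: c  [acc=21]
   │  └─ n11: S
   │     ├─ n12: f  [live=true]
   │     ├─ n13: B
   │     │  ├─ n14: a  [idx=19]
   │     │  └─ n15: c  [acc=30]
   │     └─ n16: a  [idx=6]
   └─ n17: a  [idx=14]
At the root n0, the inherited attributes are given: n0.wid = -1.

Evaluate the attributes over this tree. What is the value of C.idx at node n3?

1. n0.wid = -1  [given at root]
2. n1.val = false  [terminal]
3. n2.wid = 25  [S₀.wid + 26]
4. n3.tag = 15  [S.wid - 10]
5. n4.acc = -1  [terminal]
6. n5.hot = -2  [c.acc * 2]
7. n6.env = false  [B.hot > -2]
8. n7.acc = 8  [terminal]
9. n8.live = true  [terminal]
10. n6.fin = "up"  ["up"]
11. n6.sig = true  [f.live == true]
12. n9.idx = -8  [terminal]
13. n10.acc = 21  [terminal]
14. n5.pre = "wup"  ["w" ++ D.fin]
15. n5.wid = true  [B.hot == -2]
16. n5.key = 13  [len(D.fin) + 11]
17. n11.wid = 2  [B.key - 11]
18. n12.live = true  [terminal]
19. n13.hot = 30  [S.wid + 28]
20. n14.idx = 19  [terminal]
21. n15.acc = 30  [terminal]
22. n13.pre = "mx"  ["mx"]
23. n13.wid = true  [c.acc > 29]
24. n13.key = -4  [a.idx - 23]
25. n16.idx = 6  [terminal]
26. n11.mk = 28  [B.key + 32]
27. n11.fin = 25  [B.key + 29]
28. n3.depth = 5  [c.acc * -1 + 4]
29. n3.idx = false  [B.wid == false]
30. n17.idx = 14  [terminal]
31. n2.mk = 24  [24]
32. n2.fin = -6  [C.depth - 11]
33. n0.mk = 17  [S₀.wid + 18]
34. n0.fin = 25  [(if d.val then S₀.wid else S₁.fin) + 31]

false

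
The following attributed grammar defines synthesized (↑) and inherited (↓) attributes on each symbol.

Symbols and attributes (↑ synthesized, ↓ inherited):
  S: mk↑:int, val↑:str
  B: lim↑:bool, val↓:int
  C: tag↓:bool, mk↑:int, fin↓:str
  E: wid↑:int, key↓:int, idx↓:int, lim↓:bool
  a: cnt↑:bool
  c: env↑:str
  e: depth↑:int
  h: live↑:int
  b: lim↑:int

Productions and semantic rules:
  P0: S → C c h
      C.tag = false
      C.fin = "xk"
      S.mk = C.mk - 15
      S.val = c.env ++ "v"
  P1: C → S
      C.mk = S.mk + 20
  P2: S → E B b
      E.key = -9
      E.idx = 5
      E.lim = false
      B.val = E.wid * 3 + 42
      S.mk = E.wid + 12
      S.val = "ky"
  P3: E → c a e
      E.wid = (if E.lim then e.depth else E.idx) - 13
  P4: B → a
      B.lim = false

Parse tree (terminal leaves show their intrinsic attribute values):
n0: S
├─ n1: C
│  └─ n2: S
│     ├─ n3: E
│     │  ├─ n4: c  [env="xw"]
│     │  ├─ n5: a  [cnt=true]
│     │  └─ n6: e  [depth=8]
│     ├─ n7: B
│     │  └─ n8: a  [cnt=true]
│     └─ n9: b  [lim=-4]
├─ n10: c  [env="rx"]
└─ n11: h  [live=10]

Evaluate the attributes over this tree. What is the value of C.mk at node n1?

1. n1.tag = false  [false]
2. n1.fin = "xk"  ["xk"]
3. n3.key = -9  [-9]
4. n3.idx = 5  [5]
5. n3.lim = false  [false]
6. n4.env = "xw"  [terminal]
7. n5.cnt = true  [terminal]
8. n6.depth = 8  [terminal]
9. n3.wid = -8  [(if E.lim then e.depth else E.idx) - 13]
10. n7.val = 18  [E.wid * 3 + 42]
11. n8.cnt = true  [terminal]
12. n7.lim = false  [false]
13. n9.lim = -4  [terminal]
14. n2.mk = 4  [E.wid + 12]
15. n2.val = "ky"  ["ky"]
16. n1.mk = 24  [S.mk + 20]
17. n10.env = "rx"  [terminal]
18. n11.live = 10  [terminal]
19. n0.mk = 9  [C.mk - 15]
20. n0.val = "rxv"  [c.env ++ "v"]

24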